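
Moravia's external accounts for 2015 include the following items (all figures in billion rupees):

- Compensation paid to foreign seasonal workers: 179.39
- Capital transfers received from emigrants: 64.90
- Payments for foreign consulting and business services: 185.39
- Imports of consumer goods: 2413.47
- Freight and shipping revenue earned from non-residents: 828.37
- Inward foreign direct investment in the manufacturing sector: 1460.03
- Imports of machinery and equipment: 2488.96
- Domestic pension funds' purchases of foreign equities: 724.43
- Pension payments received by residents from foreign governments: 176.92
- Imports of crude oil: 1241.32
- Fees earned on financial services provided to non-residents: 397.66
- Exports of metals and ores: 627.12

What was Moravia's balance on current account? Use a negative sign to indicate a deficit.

Goods: -1241.32 + 627.12 - 2488.96 - 2413.47 = -5516.63
Services: 397.66 - 185.39 + 828.37 = 1040.64
Primary income: -179.39
Secondary income: 176.92
Current account = (-5516.63) + 1040.64 + (-179.39) + 176.92 = -4478.46
(Excluded from the current account — capital account: capital transfers received from emigrants 64.90; financial account: inward foreign direct investment in the manufacturing sector 1460.03, domestic pension funds' purchases of foreign equities 724.43.)

-4478.46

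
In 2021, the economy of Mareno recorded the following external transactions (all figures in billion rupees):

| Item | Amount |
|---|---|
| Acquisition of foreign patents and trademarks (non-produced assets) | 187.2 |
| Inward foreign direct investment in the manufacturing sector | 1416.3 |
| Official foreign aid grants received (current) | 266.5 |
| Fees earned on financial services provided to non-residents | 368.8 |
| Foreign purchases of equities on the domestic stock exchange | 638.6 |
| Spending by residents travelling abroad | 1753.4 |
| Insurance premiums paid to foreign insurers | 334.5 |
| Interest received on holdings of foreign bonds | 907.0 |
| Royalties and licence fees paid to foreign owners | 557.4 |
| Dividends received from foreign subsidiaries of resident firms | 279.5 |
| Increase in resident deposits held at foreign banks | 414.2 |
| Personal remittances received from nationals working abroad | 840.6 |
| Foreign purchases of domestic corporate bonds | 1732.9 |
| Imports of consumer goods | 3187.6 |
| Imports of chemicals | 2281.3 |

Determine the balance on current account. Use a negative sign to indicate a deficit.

-5451.8

Goods: -3187.6 - 2281.3 = -5468.9
Services: -334.5 - 1753.4 - 557.4 + 368.8 = -2276.5
Primary income: 907.0 + 279.5 = 1186.5
Secondary income: 266.5 + 840.6 = 1107.1
Current account = (-5468.9) + (-2276.5) + 1186.5 + 1107.1 = -5451.8
(Excluded from the current account — capital account: acquisition of foreign patents and trademarks (non-produced assets) 187.2; financial account: inward foreign direct investment in the manufacturing sector 1416.3, foreign purchases of equities on the domestic stock exchange 638.6, increase in resident deposits held at foreign banks 414.2, foreign purchases of domestic corporate bonds 1732.9.)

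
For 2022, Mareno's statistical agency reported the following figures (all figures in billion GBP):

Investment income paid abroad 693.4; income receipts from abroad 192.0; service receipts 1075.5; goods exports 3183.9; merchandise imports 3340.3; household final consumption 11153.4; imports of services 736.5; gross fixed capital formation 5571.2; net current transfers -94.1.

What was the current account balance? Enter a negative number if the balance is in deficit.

-412.9

Goods balance = 3183.9 - 3340.3 = -156.4
Services balance = 1075.5 - 736.5 = 339.0
Trade balance (goods + services) = -156.4 + 339.0 = 182.6
Net primary income = 192.0 - 693.4 = -501.4
Net secondary income = -94.1
Current account = 182.6 + (-501.4) + (-94.1) = -412.9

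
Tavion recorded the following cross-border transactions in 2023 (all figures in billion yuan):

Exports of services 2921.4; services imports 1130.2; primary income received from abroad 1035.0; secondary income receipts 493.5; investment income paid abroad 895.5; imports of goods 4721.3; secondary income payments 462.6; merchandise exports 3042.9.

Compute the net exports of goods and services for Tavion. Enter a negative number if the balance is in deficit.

Goods balance = 3042.9 - 4721.3 = -1678.4
Services balance = 2921.4 - 1130.2 = 1791.2
Trade balance (goods + services) = -1678.4 + 1791.2 = 112.8

112.8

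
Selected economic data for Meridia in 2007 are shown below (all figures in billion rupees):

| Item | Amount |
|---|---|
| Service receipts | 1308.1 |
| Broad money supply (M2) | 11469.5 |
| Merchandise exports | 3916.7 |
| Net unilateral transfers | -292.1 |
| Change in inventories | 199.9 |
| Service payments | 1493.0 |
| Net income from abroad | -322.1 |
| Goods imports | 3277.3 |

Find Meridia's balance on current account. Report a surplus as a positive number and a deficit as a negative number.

Goods balance = 3916.7 - 3277.3 = 639.4
Services balance = 1308.1 - 1493.0 = -184.9
Trade balance (goods + services) = 639.4 + (-184.9) = 454.5
Net primary income = -322.1
Net secondary income = -292.1
Current account = 454.5 + (-322.1) + (-292.1) = -159.7

-159.7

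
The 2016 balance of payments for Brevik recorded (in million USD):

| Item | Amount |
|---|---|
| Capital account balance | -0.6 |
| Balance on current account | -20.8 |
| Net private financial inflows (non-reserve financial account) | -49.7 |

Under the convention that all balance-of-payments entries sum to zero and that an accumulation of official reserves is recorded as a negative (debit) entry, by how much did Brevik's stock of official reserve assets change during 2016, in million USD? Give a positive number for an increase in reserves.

Official reserve transactions balance = -((-20.8) + (-0.6) + (-49.7)) = 71.1
An accumulation of reserves is recorded as a debit (negative entry), so the change in the stock of reserves is the negative of that balance.
Change in official reserves = -(71.1) = -71.1

-71.1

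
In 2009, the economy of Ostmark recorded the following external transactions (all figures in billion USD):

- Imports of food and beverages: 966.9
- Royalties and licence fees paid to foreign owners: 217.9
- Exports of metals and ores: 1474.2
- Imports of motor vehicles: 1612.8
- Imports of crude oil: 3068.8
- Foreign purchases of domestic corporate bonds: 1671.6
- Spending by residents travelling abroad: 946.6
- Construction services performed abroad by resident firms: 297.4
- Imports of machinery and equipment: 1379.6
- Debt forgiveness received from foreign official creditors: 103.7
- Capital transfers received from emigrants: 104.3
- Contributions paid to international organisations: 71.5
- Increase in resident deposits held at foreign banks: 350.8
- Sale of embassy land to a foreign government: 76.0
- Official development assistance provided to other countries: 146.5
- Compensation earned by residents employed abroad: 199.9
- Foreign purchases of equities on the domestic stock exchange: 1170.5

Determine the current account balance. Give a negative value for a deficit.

Goods: -3068.8 - 1379.6 - 1612.8 + 1474.2 - 966.9 = -5553.9
Services: 297.4 - 217.9 - 946.6 = -867.1
Primary income: 199.9
Secondary income: -146.5 - 71.5 = -218.0
Current account = (-5553.9) + (-867.1) + 199.9 + (-218.0) = -6439.1
(Excluded from the current account — financial account: foreign purchases of domestic corporate bonds 1671.6, increase in resident deposits held at foreign banks 350.8, foreign purchases of equities on the domestic stock exchange 1170.5; capital account: debt forgiveness received from foreign official creditors 103.7, capital transfers received from emigrants 104.3, sale of embassy land to a foreign government 76.0.)

-6439.1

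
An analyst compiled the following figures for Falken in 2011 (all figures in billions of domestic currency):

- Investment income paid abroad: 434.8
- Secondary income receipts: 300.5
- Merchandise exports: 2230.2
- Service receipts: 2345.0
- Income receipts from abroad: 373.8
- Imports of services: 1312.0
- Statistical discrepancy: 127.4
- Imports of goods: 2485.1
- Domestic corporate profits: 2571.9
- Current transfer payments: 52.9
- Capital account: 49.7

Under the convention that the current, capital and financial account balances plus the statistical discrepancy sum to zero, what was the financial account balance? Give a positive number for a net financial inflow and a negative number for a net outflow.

Goods balance = 2230.2 - 2485.1 = -254.9
Services balance = 2345.0 - 1312.0 = 1033.0
Trade balance (goods + services) = -254.9 + 1033.0 = 778.1
Net primary income = 373.8 - 434.8 = -61.0
Net secondary income = 300.5 - 52.9 = 247.6
Current account = 778.1 + (-61.0) + 247.6 = 964.7
Financial account = -(964.7 + 49.7 + 127.4) = -1141.8

-1141.8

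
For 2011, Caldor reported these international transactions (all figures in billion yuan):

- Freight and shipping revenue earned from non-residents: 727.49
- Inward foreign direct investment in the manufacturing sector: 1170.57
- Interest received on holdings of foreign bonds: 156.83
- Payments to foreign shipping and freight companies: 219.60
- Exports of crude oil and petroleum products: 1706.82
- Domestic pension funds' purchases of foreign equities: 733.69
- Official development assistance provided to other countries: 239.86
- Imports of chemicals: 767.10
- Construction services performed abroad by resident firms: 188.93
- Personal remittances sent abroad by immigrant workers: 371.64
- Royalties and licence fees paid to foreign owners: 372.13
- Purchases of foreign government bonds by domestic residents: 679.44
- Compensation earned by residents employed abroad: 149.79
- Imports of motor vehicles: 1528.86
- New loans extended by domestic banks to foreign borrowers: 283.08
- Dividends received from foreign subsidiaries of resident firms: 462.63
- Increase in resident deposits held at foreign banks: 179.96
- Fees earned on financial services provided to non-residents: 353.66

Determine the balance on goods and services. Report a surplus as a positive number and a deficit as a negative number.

89.21

Goods: -767.10 + 1706.82 - 1528.86 = -589.14
Services: 727.49 + 188.93 - 372.13 - 219.60 + 353.66 = 678.35
Trade balance = -589.14 + 678.35 = 89.21
(Excluded from the trade balance — financial account: inward foreign direct investment in the manufacturing sector 1170.57, domestic pension funds' purchases of foreign equities 733.69, purchases of foreign government bonds by domestic residents 679.44, new loans extended by domestic banks to foreign borrowers 283.08, increase in resident deposits held at foreign banks 179.96; primary income: interest received on holdings of foreign bonds 156.83, compensation earned by residents employed abroad 149.79, dividends received from foreign subsidiaries of resident firms 462.63; secondary income: official development assistance provided to other countries 239.86, personal remittances sent abroad by immigrant workers 371.64.)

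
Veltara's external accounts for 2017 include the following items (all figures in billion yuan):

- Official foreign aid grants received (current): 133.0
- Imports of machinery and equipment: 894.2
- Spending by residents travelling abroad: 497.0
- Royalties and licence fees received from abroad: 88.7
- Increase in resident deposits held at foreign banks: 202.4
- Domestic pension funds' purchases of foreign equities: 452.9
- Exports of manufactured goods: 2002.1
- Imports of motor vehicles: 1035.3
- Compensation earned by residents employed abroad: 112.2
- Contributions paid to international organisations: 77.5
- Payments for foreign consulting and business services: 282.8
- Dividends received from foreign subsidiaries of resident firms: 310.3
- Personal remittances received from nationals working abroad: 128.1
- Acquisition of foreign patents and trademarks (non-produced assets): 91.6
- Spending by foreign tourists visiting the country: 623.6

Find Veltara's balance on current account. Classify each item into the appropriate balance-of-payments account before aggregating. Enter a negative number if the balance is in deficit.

611.2

Goods: -1035.3 - 894.2 + 2002.1 = 72.6
Services: -282.8 - 497.0 + 88.7 + 623.6 = -67.5
Primary income: 310.3 + 112.2 = 422.5
Secondary income: 128.1 + 133.0 - 77.5 = 183.6
Current account = 72.6 + (-67.5) + 422.5 + 183.6 = 611.2
(Excluded from the current account — financial account: increase in resident deposits held at foreign banks 202.4, domestic pension funds' purchases of foreign equities 452.9; capital account: acquisition of foreign patents and trademarks (non-produced assets) 91.6.)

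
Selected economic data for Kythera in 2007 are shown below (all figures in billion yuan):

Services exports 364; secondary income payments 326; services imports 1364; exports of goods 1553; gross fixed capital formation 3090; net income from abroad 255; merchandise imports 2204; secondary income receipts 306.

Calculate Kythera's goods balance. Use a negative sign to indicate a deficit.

-651

Goods balance = 1553 - 2204 = -651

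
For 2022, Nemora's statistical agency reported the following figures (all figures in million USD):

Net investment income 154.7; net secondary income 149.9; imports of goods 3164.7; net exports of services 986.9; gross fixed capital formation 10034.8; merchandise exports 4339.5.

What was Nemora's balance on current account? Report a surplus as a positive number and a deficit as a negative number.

Goods balance = 4339.5 - 3164.7 = 1174.8
Services balance = 986.9
Trade balance (goods + services) = 1174.8 + 986.9 = 2161.7
Net primary income = 154.7
Net secondary income = 149.9
Current account = 2161.7 + 154.7 + 149.9 = 2466.3

2466.3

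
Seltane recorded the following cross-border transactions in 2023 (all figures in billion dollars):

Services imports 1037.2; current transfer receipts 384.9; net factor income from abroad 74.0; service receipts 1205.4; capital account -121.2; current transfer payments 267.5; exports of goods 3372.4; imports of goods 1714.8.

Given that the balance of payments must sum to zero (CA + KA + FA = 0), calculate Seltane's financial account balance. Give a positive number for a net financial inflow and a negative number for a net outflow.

-1896.0

Goods balance = 3372.4 - 1714.8 = 1657.6
Services balance = 1205.4 - 1037.2 = 168.2
Trade balance (goods + services) = 1657.6 + 168.2 = 1825.8
Net primary income = 74.0
Net secondary income = 384.9 - 267.5 = 117.4
Current account = 1825.8 + 74.0 + 117.4 = 2017.2
Financial account = -(2017.2 + (-121.2)) = -1896.0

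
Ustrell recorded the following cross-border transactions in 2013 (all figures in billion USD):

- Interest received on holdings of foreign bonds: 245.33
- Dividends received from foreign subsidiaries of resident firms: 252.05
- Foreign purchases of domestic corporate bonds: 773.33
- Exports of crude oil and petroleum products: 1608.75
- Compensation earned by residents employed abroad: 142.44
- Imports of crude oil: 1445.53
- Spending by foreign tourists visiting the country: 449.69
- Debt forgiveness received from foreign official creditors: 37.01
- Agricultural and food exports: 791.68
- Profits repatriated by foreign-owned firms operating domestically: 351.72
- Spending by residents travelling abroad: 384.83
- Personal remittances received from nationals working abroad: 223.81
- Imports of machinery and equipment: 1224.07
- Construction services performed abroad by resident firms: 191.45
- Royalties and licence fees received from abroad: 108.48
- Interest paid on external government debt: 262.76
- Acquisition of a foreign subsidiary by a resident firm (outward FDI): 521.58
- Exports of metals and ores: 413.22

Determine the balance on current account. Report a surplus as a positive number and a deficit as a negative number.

757.99

Goods: -1445.53 + 413.22 + 1608.75 - 1224.07 + 791.68 = 144.05
Services: 449.69 + 191.45 + 108.48 - 384.83 = 364.79
Primary income: 142.44 - 262.76 - 351.72 + 245.33 + 252.05 = 25.34
Secondary income: 223.81
Current account = 144.05 + 364.79 + 25.34 + 223.81 = 757.99
(Excluded from the current account — financial account: foreign purchases of domestic corporate bonds 773.33, acquisition of a foreign subsidiary by a resident firm (outward FDI) 521.58; capital account: debt forgiveness received from foreign official creditors 37.01.)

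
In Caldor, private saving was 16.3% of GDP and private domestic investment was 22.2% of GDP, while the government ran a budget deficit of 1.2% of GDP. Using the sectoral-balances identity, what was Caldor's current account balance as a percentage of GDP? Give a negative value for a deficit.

By the sectoral-balances identity, CA = (S_private - I) + (T - G).
Private balance = 16.3 - 22.2 = -5.9
Government balance (T - G) = -1.2
CA = -5.9 + (-1.2) = -7.1

-7.1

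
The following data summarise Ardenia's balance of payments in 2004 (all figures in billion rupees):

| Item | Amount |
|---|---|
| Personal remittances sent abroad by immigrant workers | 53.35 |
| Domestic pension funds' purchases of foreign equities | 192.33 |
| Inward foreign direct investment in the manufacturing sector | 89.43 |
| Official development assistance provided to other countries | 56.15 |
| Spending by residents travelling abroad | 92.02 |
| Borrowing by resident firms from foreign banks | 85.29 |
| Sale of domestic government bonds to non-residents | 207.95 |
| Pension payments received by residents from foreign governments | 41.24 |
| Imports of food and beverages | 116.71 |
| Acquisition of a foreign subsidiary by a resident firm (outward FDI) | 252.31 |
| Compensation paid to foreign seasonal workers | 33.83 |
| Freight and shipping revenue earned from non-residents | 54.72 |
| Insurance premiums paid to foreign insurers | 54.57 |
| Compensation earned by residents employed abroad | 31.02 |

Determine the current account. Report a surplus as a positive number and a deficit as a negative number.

Goods: -116.71
Services: 54.72 - 92.02 - 54.57 = -91.87
Primary income: 31.02 - 33.83 = -2.81
Secondary income: -56.15 - 53.35 + 41.24 = -68.26
Current account = (-116.71) + (-91.87) + (-2.81) + (-68.26) = -279.65
(Excluded from the current account — financial account: domestic pension funds' purchases of foreign equities 192.33, inward foreign direct investment in the manufacturing sector 89.43, borrowing by resident firms from foreign banks 85.29, sale of domestic government bonds to non-residents 207.95, acquisition of a foreign subsidiary by a resident firm (outward FDI) 252.31.)

-279.65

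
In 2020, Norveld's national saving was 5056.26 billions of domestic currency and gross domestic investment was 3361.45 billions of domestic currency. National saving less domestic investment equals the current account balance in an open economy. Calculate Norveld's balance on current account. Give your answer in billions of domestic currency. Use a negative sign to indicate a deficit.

S - I = CA (net lending to the rest of the world).
CA = S - I = 5056.26 - 3361.45 = 1694.81

1694.81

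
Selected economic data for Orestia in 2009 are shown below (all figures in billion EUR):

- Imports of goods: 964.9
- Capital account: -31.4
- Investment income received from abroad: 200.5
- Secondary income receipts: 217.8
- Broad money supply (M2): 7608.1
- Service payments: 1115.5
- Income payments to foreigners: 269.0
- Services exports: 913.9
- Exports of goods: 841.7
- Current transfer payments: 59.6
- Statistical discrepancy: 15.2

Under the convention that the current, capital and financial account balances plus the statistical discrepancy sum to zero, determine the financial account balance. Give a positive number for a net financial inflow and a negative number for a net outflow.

Goods balance = 841.7 - 964.9 = -123.2
Services balance = 913.9 - 1115.5 = -201.6
Trade balance (goods + services) = -123.2 + (-201.6) = -324.8
Net primary income = 200.5 - 269.0 = -68.5
Net secondary income = 217.8 - 59.6 = 158.2
Current account = -324.8 + (-68.5) + 158.2 = -235.1
Financial account = -(-235.1 + (-31.4) + 15.2) = 251.3

251.3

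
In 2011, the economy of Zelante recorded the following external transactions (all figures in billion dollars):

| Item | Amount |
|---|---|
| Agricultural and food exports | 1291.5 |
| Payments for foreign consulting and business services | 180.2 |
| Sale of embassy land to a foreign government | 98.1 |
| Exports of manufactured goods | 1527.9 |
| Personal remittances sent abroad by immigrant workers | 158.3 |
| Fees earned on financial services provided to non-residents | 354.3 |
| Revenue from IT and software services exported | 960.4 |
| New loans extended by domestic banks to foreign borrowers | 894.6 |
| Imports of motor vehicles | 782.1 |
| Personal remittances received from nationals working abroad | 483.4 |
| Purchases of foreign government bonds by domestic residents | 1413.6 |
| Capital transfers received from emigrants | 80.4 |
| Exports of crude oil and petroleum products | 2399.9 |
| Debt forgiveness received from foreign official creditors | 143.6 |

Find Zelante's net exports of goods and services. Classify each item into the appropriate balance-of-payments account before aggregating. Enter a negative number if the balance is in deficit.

Goods: 1527.9 + 1291.5 + 2399.9 - 782.1 = 4437.2
Services: 960.4 - 180.2 + 354.3 = 1134.5
Trade balance = 4437.2 + 1134.5 = 5571.7
(Excluded from the trade balance — capital account: sale of embassy land to a foreign government 98.1, capital transfers received from emigrants 80.4, debt forgiveness received from foreign official creditors 143.6; secondary income: personal remittances sent abroad by immigrant workers 158.3, personal remittances received from nationals working abroad 483.4; financial account: new loans extended by domestic banks to foreign borrowers 894.6, purchases of foreign government bonds by domestic residents 1413.6.)

5571.7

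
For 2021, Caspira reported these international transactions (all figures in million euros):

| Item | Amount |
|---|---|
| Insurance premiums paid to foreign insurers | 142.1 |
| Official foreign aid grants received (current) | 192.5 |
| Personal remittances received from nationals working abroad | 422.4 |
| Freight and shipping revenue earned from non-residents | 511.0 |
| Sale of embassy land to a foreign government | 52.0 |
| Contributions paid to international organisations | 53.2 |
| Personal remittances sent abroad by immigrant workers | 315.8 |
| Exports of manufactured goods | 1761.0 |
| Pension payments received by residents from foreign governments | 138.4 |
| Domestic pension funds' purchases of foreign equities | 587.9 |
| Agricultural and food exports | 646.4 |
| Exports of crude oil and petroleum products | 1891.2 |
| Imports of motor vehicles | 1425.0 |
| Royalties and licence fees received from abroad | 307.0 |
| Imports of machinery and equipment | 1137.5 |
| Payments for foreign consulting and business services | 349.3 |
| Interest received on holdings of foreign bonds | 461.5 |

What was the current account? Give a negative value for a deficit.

Goods: -1425.0 + 1761.0 - 1137.5 + 646.4 + 1891.2 = 1736.1
Services: -142.1 + 511.0 - 349.3 + 307.0 = 326.6
Primary income: 461.5
Secondary income: -53.2 + 138.4 + 192.5 - 315.8 + 422.4 = 384.3
Current account = 1736.1 + 326.6 + 461.5 + 384.3 = 2908.5
(Excluded from the current account — capital account: sale of embassy land to a foreign government 52.0; financial account: domestic pension funds' purchases of foreign equities 587.9.)

2908.5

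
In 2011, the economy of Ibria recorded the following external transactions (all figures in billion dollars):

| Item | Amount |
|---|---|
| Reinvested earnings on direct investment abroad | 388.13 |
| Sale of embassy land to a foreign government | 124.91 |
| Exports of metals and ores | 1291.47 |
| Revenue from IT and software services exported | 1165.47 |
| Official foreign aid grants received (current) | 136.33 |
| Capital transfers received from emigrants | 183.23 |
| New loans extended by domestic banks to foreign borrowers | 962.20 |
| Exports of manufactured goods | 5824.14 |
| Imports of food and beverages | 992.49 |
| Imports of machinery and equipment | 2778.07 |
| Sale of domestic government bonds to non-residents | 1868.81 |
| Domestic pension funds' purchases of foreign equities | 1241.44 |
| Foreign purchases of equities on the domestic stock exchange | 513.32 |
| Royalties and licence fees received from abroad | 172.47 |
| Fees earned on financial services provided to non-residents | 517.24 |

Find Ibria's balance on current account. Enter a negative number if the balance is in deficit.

Goods: -992.49 - 2778.07 + 5824.14 + 1291.47 = 3345.05
Services: 172.47 + 517.24 + 1165.47 = 1855.18
Primary income: 388.13
Secondary income: 136.33
Current account = 3345.05 + 1855.18 + 388.13 + 136.33 = 5724.69
(Excluded from the current account — capital account: sale of embassy land to a foreign government 124.91, capital transfers received from emigrants 183.23; financial account: new loans extended by domestic banks to foreign borrowers 962.20, sale of domestic government bonds to non-residents 1868.81, domestic pension funds' purchases of foreign equities 1241.44, foreign purchases of equities on the domestic stock exchange 513.32.)

5724.69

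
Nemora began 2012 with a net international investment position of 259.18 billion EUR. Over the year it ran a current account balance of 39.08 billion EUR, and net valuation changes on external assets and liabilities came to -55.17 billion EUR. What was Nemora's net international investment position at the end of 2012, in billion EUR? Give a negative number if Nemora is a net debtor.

243.09

Change in NIIP = current account + net valuation change = 39.08 + (-55.17) = -16.09
End-of-year NIIP = 259.18 + (-16.09) = 243.09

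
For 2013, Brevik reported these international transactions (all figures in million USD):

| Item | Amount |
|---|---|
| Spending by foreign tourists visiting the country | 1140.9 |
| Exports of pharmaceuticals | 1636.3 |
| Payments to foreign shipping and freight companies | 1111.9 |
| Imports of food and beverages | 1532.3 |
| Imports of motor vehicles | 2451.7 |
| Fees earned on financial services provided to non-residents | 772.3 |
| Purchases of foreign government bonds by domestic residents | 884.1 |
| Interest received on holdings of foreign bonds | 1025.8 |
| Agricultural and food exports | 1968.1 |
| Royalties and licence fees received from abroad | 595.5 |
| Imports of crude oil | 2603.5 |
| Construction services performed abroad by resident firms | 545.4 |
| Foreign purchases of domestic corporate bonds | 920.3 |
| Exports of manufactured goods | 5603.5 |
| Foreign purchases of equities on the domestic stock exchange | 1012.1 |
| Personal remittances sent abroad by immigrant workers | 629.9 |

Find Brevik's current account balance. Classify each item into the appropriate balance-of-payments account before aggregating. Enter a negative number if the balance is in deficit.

4958.5

Goods: -2603.5 + 5603.5 - 1532.3 + 1636.3 + 1968.1 - 2451.7 = 2620.4
Services: 545.4 + 1140.9 - 1111.9 + 595.5 + 772.3 = 1942.2
Primary income: 1025.8
Secondary income: -629.9
Current account = 2620.4 + 1942.2 + 1025.8 + (-629.9) = 4958.5
(Excluded from the current account — financial account: purchases of foreign government bonds by domestic residents 884.1, foreign purchases of domestic corporate bonds 920.3, foreign purchases of equities on the domestic stock exchange 1012.1.)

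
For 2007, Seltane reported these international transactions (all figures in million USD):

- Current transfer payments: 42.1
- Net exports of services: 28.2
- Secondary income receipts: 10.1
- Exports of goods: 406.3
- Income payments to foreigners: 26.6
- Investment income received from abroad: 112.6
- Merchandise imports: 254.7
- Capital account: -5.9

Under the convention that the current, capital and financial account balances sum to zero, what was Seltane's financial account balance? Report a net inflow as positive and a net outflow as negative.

-227.9

Goods balance = 406.3 - 254.7 = 151.6
Services balance = 28.2
Trade balance (goods + services) = 151.6 + 28.2 = 179.8
Net primary income = 112.6 - 26.6 = 86.0
Net secondary income = 10.1 - 42.1 = -32.0
Current account = 179.8 + 86.0 + (-32.0) = 233.8
Financial account = -(233.8 + (-5.9)) = -227.9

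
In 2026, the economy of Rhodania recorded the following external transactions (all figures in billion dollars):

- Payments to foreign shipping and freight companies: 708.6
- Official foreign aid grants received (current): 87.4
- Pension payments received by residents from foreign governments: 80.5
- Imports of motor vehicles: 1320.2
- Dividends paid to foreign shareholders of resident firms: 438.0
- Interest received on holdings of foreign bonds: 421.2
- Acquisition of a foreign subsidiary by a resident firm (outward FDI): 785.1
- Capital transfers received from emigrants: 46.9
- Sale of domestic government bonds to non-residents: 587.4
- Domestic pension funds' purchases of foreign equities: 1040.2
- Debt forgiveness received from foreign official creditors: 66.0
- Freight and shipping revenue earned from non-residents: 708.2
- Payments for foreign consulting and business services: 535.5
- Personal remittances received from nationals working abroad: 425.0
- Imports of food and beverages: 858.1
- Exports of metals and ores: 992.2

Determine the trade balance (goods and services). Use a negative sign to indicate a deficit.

Goods: 992.2 - 858.1 - 1320.2 = -1186.1
Services: -535.5 - 708.6 + 708.2 = -535.9
Trade balance = -1186.1 + (-535.9) = -1722.0
(Excluded from the trade balance — secondary income: official foreign aid grants received (current) 87.4, pension payments received by residents from foreign governments 80.5, personal remittances received from nationals working abroad 425.0; primary income: dividends paid to foreign shareholders of resident firms 438.0, interest received on holdings of foreign bonds 421.2; financial account: acquisition of a foreign subsidiary by a resident firm (outward FDI) 785.1, sale of domestic government bonds to non-residents 587.4, domestic pension funds' purchases of foreign equities 1040.2; capital account: capital transfers received from emigrants 46.9, debt forgiveness received from foreign official creditors 66.0.)

-1722.0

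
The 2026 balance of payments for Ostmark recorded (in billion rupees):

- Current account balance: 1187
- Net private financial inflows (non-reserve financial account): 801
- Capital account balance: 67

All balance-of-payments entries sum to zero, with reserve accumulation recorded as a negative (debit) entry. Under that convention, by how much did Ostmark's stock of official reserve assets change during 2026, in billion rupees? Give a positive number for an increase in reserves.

Official reserve transactions balance = -(1187 + 67 + 801) = -2055
An accumulation of reserves is recorded as a debit (negative entry), so the change in the stock of reserves is the negative of that balance.
Change in official reserves = -(-2055) = 2055

2055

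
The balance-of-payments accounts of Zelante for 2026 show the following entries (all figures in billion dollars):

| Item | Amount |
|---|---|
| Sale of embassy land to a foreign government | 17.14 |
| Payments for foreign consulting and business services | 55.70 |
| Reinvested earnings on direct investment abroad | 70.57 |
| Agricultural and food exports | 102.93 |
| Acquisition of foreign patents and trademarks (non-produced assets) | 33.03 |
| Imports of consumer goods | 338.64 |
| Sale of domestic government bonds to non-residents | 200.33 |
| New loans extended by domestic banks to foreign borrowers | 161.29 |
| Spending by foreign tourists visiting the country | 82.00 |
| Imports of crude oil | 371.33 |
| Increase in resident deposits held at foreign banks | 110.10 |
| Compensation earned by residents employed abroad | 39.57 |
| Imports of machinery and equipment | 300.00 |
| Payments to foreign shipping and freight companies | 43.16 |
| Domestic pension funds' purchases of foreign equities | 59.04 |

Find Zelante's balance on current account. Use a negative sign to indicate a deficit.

Goods: 102.93 - 338.64 - 371.33 - 300.00 = -907.04
Services: -43.16 - 55.70 + 82.00 = -16.86
Primary income: 39.57 + 70.57 = 110.14
Current account = (-907.04) + (-16.86) + 110.14 = -813.76
(Excluded from the current account — capital account: sale of embassy land to a foreign government 17.14, acquisition of foreign patents and trademarks (non-produced assets) 33.03; financial account: sale of domestic government bonds to non-residents 200.33, new loans extended by domestic banks to foreign borrowers 161.29, increase in resident deposits held at foreign banks 110.10, domestic pension funds' purchases of foreign equities 59.04.)

-813.76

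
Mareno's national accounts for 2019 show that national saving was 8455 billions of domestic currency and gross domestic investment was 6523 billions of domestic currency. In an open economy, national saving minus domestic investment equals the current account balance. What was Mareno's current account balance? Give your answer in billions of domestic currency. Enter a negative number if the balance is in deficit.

1932

CA = S - I = 8455 - 6523 = 1932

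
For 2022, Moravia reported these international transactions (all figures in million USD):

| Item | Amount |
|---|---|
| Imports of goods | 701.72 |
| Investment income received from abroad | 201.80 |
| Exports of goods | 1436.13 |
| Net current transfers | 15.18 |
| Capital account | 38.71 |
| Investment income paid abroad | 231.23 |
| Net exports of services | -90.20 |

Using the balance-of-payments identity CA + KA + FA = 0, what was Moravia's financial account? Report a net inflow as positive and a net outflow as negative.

-668.67

Goods balance = 1436.13 - 701.72 = 734.41
Services balance = -90.20
Trade balance (goods + services) = 734.41 + (-90.20) = 644.21
Net primary income = 201.80 - 231.23 = -29.43
Net secondary income = 15.18
Current account = 644.21 + (-29.43) + 15.18 = 629.96
Financial account = -(629.96 + 38.71) = -668.67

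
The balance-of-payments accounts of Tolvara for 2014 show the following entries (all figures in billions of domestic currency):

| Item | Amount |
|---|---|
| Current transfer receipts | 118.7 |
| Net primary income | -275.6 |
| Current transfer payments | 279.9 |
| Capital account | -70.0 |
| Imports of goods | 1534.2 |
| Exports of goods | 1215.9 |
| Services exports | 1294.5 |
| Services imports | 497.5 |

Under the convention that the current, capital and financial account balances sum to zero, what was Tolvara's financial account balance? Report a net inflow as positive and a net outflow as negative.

28.1

Goods balance = 1215.9 - 1534.2 = -318.3
Services balance = 1294.5 - 497.5 = 797.0
Trade balance (goods + services) = -318.3 + 797.0 = 478.7
Net primary income = -275.6
Net secondary income = 118.7 - 279.9 = -161.2
Current account = 478.7 + (-275.6) + (-161.2) = 41.9
Financial account = -(41.9 + (-70.0)) = 28.1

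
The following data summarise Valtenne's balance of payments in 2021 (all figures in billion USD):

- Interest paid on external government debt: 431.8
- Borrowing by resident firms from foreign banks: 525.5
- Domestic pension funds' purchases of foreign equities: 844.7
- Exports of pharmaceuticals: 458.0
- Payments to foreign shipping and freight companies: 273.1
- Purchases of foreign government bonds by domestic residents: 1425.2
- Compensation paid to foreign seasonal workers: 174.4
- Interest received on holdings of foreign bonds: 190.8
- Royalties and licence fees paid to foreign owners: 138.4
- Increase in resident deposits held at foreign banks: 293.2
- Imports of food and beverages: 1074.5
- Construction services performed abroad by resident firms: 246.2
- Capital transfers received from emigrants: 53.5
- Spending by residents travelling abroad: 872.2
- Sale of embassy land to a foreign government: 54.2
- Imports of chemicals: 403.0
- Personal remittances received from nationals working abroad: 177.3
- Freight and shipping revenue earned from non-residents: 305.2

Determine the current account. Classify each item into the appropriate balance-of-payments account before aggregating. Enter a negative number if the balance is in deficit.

-1989.9

Goods: -1074.5 + 458.0 - 403.0 = -1019.5
Services: -138.4 - 872.2 + 305.2 + 246.2 - 273.1 = -732.3
Primary income: 190.8 - 431.8 - 174.4 = -415.4
Secondary income: 177.3
Current account = (-1019.5) + (-732.3) + (-415.4) + 177.3 = -1989.9
(Excluded from the current account — financial account: borrowing by resident firms from foreign banks 525.5, domestic pension funds' purchases of foreign equities 844.7, purchases of foreign government bonds by domestic residents 1425.2, increase in resident deposits held at foreign banks 293.2; capital account: capital transfers received from emigrants 53.5, sale of embassy land to a foreign government 54.2.)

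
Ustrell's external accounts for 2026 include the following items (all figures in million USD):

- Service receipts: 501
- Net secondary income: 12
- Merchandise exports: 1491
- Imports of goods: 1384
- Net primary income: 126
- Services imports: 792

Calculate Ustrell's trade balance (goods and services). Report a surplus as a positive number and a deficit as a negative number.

-184

Goods balance = 1491 - 1384 = 107
Services balance = 501 - 792 = -291
Trade balance (goods + services) = 107 + (-291) = -184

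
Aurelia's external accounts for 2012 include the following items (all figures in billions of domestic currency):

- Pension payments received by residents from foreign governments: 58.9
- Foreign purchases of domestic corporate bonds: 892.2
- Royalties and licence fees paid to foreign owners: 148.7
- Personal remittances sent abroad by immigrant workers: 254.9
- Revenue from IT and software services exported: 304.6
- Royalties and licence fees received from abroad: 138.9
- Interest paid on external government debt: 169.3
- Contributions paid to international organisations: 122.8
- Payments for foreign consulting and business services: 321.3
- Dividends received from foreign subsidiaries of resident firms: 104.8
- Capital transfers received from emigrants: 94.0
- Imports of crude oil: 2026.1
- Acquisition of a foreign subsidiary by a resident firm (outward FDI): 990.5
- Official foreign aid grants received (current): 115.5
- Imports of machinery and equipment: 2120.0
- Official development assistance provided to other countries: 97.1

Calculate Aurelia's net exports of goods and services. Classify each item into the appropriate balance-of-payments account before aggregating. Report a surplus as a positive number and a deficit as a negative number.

Goods: -2026.1 - 2120.0 = -4146.1
Services: -321.3 + 304.6 - 148.7 + 138.9 = -26.5
Trade balance = -4146.1 + (-26.5) = -4172.6
(Excluded from the trade balance — secondary income: pension payments received by residents from foreign governments 58.9, personal remittances sent abroad by immigrant workers 254.9, contributions paid to international organisations 122.8, official foreign aid grants received (current) 115.5, official development assistance provided to other countries 97.1; financial account: foreign purchases of domestic corporate bonds 892.2, acquisition of a foreign subsidiary by a resident firm (outward FDI) 990.5; primary income: interest paid on external government debt 169.3, dividends received from foreign subsidiaries of resident firms 104.8; capital account: capital transfers received from emigrants 94.0.)

-4172.6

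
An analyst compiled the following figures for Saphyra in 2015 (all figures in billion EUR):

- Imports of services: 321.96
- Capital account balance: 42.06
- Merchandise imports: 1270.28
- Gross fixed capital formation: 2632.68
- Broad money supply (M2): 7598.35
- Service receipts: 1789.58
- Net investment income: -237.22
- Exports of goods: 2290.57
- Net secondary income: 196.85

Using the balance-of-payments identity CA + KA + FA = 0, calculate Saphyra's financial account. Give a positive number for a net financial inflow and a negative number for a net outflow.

-2489.60

Goods balance = 2290.57 - 1270.28 = 1020.29
Services balance = 1789.58 - 321.96 = 1467.62
Trade balance (goods + services) = 1020.29 + 1467.62 = 2487.91
Net primary income = -237.22
Net secondary income = 196.85
Current account = 2487.91 + (-237.22) + 196.85 = 2447.54
Financial account = -(2447.54 + 42.06) = -2489.60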